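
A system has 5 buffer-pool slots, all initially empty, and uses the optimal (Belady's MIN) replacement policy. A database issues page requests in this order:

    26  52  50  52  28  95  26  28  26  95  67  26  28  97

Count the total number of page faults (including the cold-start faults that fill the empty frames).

7

26 → fault, frames [26]
52 → fault, frames [26, 52]
50 → fault, frames [26, 52, 50]
52 → hit
28 → fault, frames [26, 52, 50, 28]
95 → fault, frames [26, 52, 50, 28, 95]
26 → hit
28 → hit
26 → hit
95 → hit
67 → fault, evict 95, frames [26, 52, 50, 28, 67]
26 → hit
28 → hit
97 → fault, evict 67, frames [26, 52, 50, 28, 97]
Page faults: 7.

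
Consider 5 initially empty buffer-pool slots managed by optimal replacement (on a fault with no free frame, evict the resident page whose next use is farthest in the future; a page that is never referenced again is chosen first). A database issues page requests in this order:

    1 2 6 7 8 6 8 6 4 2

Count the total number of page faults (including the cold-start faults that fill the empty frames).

1 -> miss, frames [1]
2 -> miss, frames [1, 2]
6 -> miss, frames [1, 2, 6]
7 -> miss, frames [1, 2, 6, 7]
8 -> miss, frames [1, 2, 6, 7, 8]
6 -> hit
8 -> hit
6 -> hit
4 -> miss, evict 8, frames [1, 2, 6, 7, 4]
2 -> hit
Page faults: 6.

6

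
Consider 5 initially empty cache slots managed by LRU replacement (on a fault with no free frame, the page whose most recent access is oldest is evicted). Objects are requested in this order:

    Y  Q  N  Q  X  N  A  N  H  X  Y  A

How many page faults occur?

Y: miss, frames (Y)
Q: miss, frames (Y Q)
N: miss, frames (Y Q N)
Q: hit
X: miss, frames (Y N Q X)
N: hit
A: miss, frames (Y Q X N A)
N: hit
H: miss, evict Y, frames (Q X A N H)
X: hit
Y: miss, evict Q, frames (A N H X Y)
A: hit
Page faults: 7.

7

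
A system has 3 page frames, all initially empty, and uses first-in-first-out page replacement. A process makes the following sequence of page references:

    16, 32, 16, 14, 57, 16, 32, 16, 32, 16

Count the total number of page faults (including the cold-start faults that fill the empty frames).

16 → miss, frames {16}
32 → miss, frames {16,32}
16 → hit
14 → miss, frames {16,32,14}
57 → miss, evict 16, frames {32,14,57}
16 → miss, evict 32, frames {14,57,16}
32 → miss, evict 14, frames {57,16,32}
16 → hit
32 → hit
16 → hit
Page faults: 6.

6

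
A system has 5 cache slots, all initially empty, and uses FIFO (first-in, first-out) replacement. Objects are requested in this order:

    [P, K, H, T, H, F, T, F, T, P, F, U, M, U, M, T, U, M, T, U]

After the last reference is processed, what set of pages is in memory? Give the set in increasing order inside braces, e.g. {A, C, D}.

{F, H, M, T, U}

P: fault, frames [P]
K: fault, frames [P, K]
H: fault, frames [P, K, H]
T: fault, frames [P, K, H, T]
H: hit
F: fault, frames [P, K, H, T, F]
T: hit
F: hit
T: hit
P: hit
F: hit
U: fault, evict P, frames [K, H, T, F, U]
M: fault, evict K, frames [H, T, F, U, M]
U: hit
M: hit
T: hit
U: hit
M: hit
T: hit
U: hit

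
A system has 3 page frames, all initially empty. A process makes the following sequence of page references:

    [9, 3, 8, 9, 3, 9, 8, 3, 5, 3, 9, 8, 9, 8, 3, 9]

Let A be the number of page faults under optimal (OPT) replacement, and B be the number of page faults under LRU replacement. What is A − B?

Under OPT: F F F . . . . . F . . F . . . . → 5 faults.
Under LRU: F F F . . . . . F . F F . . . . → 6 faults.
A − B = 5 − 6 = -1.

-1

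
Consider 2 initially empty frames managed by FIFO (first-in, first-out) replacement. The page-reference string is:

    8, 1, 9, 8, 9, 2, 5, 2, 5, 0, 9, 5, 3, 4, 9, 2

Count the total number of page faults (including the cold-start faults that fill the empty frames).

13

8 -> fault, frames [8]
1 -> fault, frames [8, 1]
9 -> fault, evict 8, frames [1, 9]
8 -> fault, evict 1, frames [9, 8]
9 -> hit
2 -> fault, evict 9, frames [8, 2]
5 -> fault, evict 8, frames [2, 5]
2 -> hit
5 -> hit
0 -> fault, evict 2, frames [5, 0]
9 -> fault, evict 5, frames [0, 9]
5 -> fault, evict 0, frames [9, 5]
3 -> fault, evict 9, frames [5, 3]
4 -> fault, evict 5, frames [3, 4]
9 -> fault, evict 3, frames [4, 9]
2 -> fault, evict 4, frames [9, 2]
Page faults: 13.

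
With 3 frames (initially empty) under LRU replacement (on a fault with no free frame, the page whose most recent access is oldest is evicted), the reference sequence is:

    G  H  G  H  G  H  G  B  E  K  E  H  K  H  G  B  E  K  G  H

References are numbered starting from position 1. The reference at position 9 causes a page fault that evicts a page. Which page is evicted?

pos 1: G: fault, frames (G)
pos 2: H: fault, frames (G H)
pos 3: G: hit
pos 4: H: hit
pos 5: G: hit
pos 6: H: hit
pos 7: G: hit
pos 8: B: fault, frames (H G B)
pos 9: E: fault, evict H, frames (G B E)
At position 9, page H is evicted.

H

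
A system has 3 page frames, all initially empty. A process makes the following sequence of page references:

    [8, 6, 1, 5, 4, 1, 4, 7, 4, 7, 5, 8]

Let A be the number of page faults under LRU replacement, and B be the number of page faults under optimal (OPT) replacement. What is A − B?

1

Under LRU: F F F F F . . F . . F F → 8 faults.
Under OPT: F F F F F . . F . . . F → 7 faults.
A − B = 8 − 7 = 1.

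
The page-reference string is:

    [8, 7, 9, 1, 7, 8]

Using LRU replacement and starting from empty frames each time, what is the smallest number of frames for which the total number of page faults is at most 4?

4

f=1: 6 faults
f=2: 6 faults
f=3: 5 faults
f=4: 4 faults
Smallest f with faults ≤ 4 is 4.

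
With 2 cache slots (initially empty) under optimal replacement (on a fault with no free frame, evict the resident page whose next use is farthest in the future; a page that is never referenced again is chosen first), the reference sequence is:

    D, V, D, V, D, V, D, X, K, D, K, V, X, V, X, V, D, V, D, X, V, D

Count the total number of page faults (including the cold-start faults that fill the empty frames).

9

D -> miss, frames (D)
V -> miss, frames (D V)
D -> hit
V -> hit
D -> hit
V -> hit
D -> hit
X -> miss, evict V, frames (D X)
K -> miss, evict X, frames (D K)
D -> hit
K -> hit
V -> miss, evict K, frames (D V)
X -> miss, evict D, frames (V X)
V -> hit
X -> hit
V -> hit
D -> miss, evict X, frames (V D)
V -> hit
D -> hit
X -> miss, evict D, frames (V X)
V -> hit
D -> miss, evict X, frames (V D)
Page faults: 9.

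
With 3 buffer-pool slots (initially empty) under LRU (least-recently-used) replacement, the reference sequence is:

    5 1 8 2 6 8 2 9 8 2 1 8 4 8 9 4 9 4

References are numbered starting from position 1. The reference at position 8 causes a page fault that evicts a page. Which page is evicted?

pos 1: 5 → fault, frames (5)
pos 2: 1 → fault, frames (5 1)
pos 3: 8 → fault, frames (5 1 8)
pos 4: 2 → fault, evict 5, frames (1 8 2)
pos 5: 6 → fault, evict 1, frames (8 2 6)
pos 6: 8 → hit
pos 7: 2 → hit
pos 8: 9 → fault, evict 6, frames (8 2 9)
At position 8, page 6 is evicted.

6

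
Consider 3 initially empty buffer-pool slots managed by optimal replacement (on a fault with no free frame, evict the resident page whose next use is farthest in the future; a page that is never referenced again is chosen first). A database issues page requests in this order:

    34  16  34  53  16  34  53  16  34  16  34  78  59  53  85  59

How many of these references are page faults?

34 → fault, frames {34}
16 → fault, frames {34,16}
34 → hit
53 → fault, frames {34,16,53}
16 → hit
34 → hit
53 → hit
16 → hit
34 → hit
16 → hit
34 → hit
78 → fault, evict 16, frames {34,53,78}
59 → fault, evict 78, frames {34,53,59}
53 → hit
85 → fault, evict 53, frames {34,59,85}
59 → hit
Page faults: 6.

6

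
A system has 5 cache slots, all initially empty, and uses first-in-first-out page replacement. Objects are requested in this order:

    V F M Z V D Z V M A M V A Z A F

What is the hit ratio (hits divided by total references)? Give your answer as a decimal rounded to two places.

0.50

V -> miss, frames (V)
F -> miss, frames (V F)
M -> miss, frames (V F M)
Z -> miss, frames (V F M Z)
V -> hit
D -> miss, frames (V F M Z D)
Z -> hit
V -> hit
M -> hit
A -> miss, evict V, frames (F M Z D A)
M -> hit
V -> miss, evict F, frames (M Z D A V)
A -> hit
Z -> hit
A -> hit
F -> miss, evict M, frames (Z D A V F)
Hits: 8 of 16 references → 8/16 = 0.5000.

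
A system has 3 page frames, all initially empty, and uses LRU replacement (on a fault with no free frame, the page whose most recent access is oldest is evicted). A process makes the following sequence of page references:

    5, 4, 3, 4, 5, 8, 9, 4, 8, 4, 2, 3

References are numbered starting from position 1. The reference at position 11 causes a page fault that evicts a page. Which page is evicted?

9

pos 1: 5 → fault, frames {5}
pos 2: 4 → fault, frames {5,4}
pos 3: 3 → fault, frames {5,4,3}
pos 4: 4 → hit
pos 5: 5 → hit
pos 6: 8 → fault, evict 3, frames {4,5,8}
pos 7: 9 → fault, evict 4, frames {5,8,9}
pos 8: 4 → fault, evict 5, frames {8,9,4}
pos 9: 8 → hit
pos 10: 4 → hit
pos 11: 2 → fault, evict 9, frames {8,4,2}
At position 11, page 9 is evicted.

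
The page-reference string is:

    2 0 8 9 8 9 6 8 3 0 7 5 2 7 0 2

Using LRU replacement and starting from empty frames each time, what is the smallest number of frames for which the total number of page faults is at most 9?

f=1: 16 faults
f=2: 14 faults
f=3: 11 faults
f=4: 10 faults
f=5: 9 faults
f=6: 9 faults
f=7: 9 faults
f=8: 8 faults
Smallest f with faults ≤ 9 is 5.

5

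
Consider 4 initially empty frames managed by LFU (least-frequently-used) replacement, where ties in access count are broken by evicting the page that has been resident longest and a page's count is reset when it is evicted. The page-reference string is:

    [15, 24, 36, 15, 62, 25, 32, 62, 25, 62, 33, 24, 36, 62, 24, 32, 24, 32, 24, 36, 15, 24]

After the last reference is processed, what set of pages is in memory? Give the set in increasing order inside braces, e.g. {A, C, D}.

{15, 24, 25, 62}

15 -> miss, frames {15}
24 -> miss, frames {15,24}
36 -> miss, frames {15,24,36}
15 -> hit
62 -> miss, frames {15,24,36,62}
25 -> miss, evict 24, frames {15,36,62,25}
32 -> miss, evict 36, frames {15,62,25,32}
62 -> hit
25 -> hit
62 -> hit
33 -> miss, evict 32, frames {15,62,25,33}
24 -> miss, evict 33, frames {15,62,25,24}
36 -> miss, evict 24, frames {15,62,25,36}
62 -> hit
24 -> miss, evict 36, frames {15,62,25,24}
32 -> miss, evict 24, frames {15,62,25,32}
24 -> miss, evict 32, frames {15,62,25,24}
32 -> miss, evict 24, frames {15,62,25,32}
24 -> miss, evict 32, frames {15,62,25,24}
36 -> miss, evict 24, frames {15,62,25,36}
15 -> hit
24 -> miss, evict 36, frames {15,62,25,24}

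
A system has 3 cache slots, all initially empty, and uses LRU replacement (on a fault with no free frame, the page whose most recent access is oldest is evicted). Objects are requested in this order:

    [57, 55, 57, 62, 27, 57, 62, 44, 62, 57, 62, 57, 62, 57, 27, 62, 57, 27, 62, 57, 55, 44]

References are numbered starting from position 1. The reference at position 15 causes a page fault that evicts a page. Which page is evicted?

44

pos 1: 57 -> fault, frames {57}
pos 2: 55 -> fault, frames {57,55}
pos 3: 57 -> hit
pos 4: 62 -> fault, frames {55,57,62}
pos 5: 27 -> fault, evict 55, frames {57,62,27}
pos 6: 57 -> hit
pos 7: 62 -> hit
pos 8: 44 -> fault, evict 27, frames {57,62,44}
pos 9: 62 -> hit
pos 10: 57 -> hit
pos 11: 62 -> hit
pos 12: 57 -> hit
pos 13: 62 -> hit
pos 14: 57 -> hit
pos 15: 27 -> fault, evict 44, frames {62,57,27}
At position 15, page 44 is evicted.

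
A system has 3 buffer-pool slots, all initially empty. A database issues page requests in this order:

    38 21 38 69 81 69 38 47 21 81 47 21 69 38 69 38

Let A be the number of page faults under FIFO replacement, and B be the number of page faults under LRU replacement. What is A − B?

1

Under FIFO: F F . F F . F F F F . . F F . . → 10 faults.
Under LRU: F F . F F . . F F F . . F F . . → 9 faults.
A − B = 10 − 9 = 1.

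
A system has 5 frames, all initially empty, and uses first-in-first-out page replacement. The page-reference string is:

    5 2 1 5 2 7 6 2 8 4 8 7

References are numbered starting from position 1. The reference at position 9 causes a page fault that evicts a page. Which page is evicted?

pos 1: 5 -> miss, frames {5}
pos 2: 2 -> miss, frames {5,2}
pos 3: 1 -> miss, frames {5,2,1}
pos 4: 5 -> hit
pos 5: 2 -> hit
pos 6: 7 -> miss, frames {5,2,1,7}
pos 7: 6 -> miss, frames {5,2,1,7,6}
pos 8: 2 -> hit
pos 9: 8 -> miss, evict 5, frames {2,1,7,6,8}
At position 9, page 5 is evicted.

5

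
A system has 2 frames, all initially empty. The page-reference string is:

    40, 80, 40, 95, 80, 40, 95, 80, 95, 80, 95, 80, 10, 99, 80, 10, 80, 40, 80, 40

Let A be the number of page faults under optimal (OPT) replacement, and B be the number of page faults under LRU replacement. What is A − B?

-3

Under OPT: F F . F . F . F . . . . F F . F . F . . → 9 faults.
Under LRU: F F . F F F F F . . . . F F F F . F . . → 12 faults.
A − B = 9 − 12 = -3.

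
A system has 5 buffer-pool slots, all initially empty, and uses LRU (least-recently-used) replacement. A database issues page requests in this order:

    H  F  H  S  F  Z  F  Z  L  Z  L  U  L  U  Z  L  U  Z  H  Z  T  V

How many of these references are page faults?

H -> miss, frames (H)
F -> miss, frames (H F)
H -> hit
S -> miss, frames (F H S)
F -> hit
Z -> miss, frames (H S F Z)
F -> hit
Z -> hit
L -> miss, frames (H S F Z L)
Z -> hit
L -> hit
U -> miss, evict H, frames (S F Z L U)
L -> hit
U -> hit
Z -> hit
L -> hit
U -> hit
Z -> hit
H -> miss, evict S, frames (F L U Z H)
Z -> hit
T -> miss, evict F, frames (L U H Z T)
V -> miss, evict L, frames (U H Z T V)
Page faults: 9.

9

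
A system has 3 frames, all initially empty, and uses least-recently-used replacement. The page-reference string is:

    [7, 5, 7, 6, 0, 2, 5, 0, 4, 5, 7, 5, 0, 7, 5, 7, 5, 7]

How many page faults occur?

9

7 -> fault, frames (7)
5 -> fault, frames (7 5)
7 -> hit
6 -> fault, frames (5 7 6)
0 -> fault, evict 5, frames (7 6 0)
2 -> fault, evict 7, frames (6 0 2)
5 -> fault, evict 6, frames (0 2 5)
0 -> hit
4 -> fault, evict 2, frames (5 0 4)
5 -> hit
7 -> fault, evict 0, frames (4 5 7)
5 -> hit
0 -> fault, evict 4, frames (7 5 0)
7 -> hit
5 -> hit
7 -> hit
5 -> hit
7 -> hit
Page faults: 9.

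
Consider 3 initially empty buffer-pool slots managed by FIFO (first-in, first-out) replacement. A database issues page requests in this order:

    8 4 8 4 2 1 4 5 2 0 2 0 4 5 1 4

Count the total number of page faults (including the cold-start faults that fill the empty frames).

10

8: fault, frames {8}
4: fault, frames {8,4}
8: hit
4: hit
2: fault, frames {8,4,2}
1: fault, evict 8, frames {4,2,1}
4: hit
5: fault, evict 4, frames {2,1,5}
2: hit
0: fault, evict 2, frames {1,5,0}
2: fault, evict 1, frames {5,0,2}
0: hit
4: fault, evict 5, frames {0,2,4}
5: fault, evict 0, frames {2,4,5}
1: fault, evict 2, frames {4,5,1}
4: hit
Page faults: 10.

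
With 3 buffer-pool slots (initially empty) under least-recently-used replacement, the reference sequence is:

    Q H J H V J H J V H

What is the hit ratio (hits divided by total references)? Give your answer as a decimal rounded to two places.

Q → miss, frames (Q)
H → miss, frames (Q H)
J → miss, frames (Q H J)
H → hit
V → miss, evict Q, frames (J H V)
J → hit
H → hit
J → hit
V → hit
H → hit
Hits: 6 of 10 references → 6/10 = 0.6000.

0.60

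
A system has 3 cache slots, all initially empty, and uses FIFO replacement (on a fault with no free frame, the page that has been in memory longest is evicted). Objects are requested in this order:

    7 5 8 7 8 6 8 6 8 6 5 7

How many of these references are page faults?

7: fault, frames (7)
5: fault, frames (7 5)
8: fault, frames (7 5 8)
7: hit
8: hit
6: fault, evict 7, frames (5 8 6)
8: hit
6: hit
8: hit
6: hit
5: hit
7: fault, evict 5, frames (8 6 7)
Page faults: 5.

5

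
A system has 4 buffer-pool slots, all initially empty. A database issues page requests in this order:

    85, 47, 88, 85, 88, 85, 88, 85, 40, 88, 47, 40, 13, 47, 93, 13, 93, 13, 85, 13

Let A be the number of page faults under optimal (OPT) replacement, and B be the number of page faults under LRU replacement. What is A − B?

-1

Under OPT: F F F . . . . . F . . . F . F . . . . . → 6 faults.
Under LRU: F F F . . . . . F . . . F . F . . . F . → 7 faults.
A − B = 6 − 7 = -1.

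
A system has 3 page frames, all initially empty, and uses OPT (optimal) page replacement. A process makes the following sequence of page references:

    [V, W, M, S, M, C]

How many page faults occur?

5

V -> miss, frames {V}
W -> miss, frames {V,W}
M -> miss, frames {V,W,M}
S -> miss, evict W, frames {V,M,S}
M -> hit
C -> miss, evict S, frames {V,M,C}
Page faults: 5.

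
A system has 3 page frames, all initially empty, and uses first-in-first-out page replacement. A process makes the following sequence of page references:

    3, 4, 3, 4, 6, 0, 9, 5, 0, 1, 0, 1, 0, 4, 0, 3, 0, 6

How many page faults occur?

3 -> fault, frames [3]
4 -> fault, frames [3, 4]
3 -> hit
4 -> hit
6 -> fault, frames [3, 4, 6]
0 -> fault, evict 3, frames [4, 6, 0]
9 -> fault, evict 4, frames [6, 0, 9]
5 -> fault, evict 6, frames [0, 9, 5]
0 -> hit
1 -> fault, evict 0, frames [9, 5, 1]
0 -> fault, evict 9, frames [5, 1, 0]
1 -> hit
0 -> hit
4 -> fault, evict 5, frames [1, 0, 4]
0 -> hit
3 -> fault, evict 1, frames [0, 4, 3]
0 -> hit
6 -> fault, evict 0, frames [4, 3, 6]
Page faults: 11.

11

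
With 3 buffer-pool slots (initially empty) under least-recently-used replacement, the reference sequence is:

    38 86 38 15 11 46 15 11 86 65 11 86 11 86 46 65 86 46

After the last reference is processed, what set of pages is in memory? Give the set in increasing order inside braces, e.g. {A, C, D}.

{46, 65, 86}

38 → fault, frames [38]
86 → fault, frames [38, 86]
38 → hit
15 → fault, frames [86, 38, 15]
11 → fault, evict 86, frames [38, 15, 11]
46 → fault, evict 38, frames [15, 11, 46]
15 → hit
11 → hit
86 → fault, evict 46, frames [15, 11, 86]
65 → fault, evict 15, frames [11, 86, 65]
11 → hit
86 → hit
11 → hit
86 → hit
46 → fault, evict 65, frames [11, 86, 46]
65 → fault, evict 11, frames [86, 46, 65]
86 → hit
46 → hit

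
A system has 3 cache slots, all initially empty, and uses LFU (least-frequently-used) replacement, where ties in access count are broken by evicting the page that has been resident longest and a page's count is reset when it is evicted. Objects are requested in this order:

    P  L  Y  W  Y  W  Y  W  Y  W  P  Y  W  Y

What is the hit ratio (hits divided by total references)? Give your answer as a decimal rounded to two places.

P → miss, frames {P}
L → miss, frames {P,L}
Y → miss, frames {P,L,Y}
W → miss, evict P, frames {L,Y,W}
Y → hit
W → hit
Y → hit
W → hit
Y → hit
W → hit
P → miss, evict L, frames {Y,W,P}
Y → hit
W → hit
Y → hit
Hits: 9 of 14 references → 9/14 = 0.6429.

0.64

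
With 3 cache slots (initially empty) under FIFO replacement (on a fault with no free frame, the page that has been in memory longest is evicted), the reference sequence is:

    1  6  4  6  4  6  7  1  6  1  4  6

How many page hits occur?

5

1 → fault, frames (1)
6 → fault, frames (1 6)
4 → fault, frames (1 6 4)
6 → hit
4 → hit
6 → hit
7 → fault, evict 1, frames (6 4 7)
1 → fault, evict 6, frames (4 7 1)
6 → fault, evict 4, frames (7 1 6)
1 → hit
4 → fault, evict 7, frames (1 6 4)
6 → hit
Hits: 5.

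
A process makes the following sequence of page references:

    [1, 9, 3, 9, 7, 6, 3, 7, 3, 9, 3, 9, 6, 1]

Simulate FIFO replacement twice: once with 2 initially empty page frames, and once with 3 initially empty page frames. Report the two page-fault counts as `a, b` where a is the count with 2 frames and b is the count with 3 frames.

11, 8

2 frames: F F F . F F F F . F F . F F → 11 faults.
3 frames: F F F . F F . . . F F . . F → 8 faults.
8 < 11: adding a frame reduced faults, as is typical.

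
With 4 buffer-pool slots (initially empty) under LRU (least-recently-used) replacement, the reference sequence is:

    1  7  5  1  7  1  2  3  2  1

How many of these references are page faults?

5

1 → fault, frames [1]
7 → fault, frames [1, 7]
5 → fault, frames [1, 7, 5]
1 → hit
7 → hit
1 → hit
2 → fault, frames [5, 7, 1, 2]
3 → fault, evict 5, frames [7, 1, 2, 3]
2 → hit
1 → hit
Page faults: 5.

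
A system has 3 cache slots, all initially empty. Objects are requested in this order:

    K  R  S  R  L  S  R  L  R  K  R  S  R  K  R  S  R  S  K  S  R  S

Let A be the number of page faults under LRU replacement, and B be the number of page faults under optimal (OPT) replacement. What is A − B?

1

Under LRU: F F F . F . . . . F . F . . . . . . . . . . → 6 faults.
Under OPT: F F F . F . . . . F . . . . . . . . . . . . → 5 faults.
A − B = 6 − 5 = 1.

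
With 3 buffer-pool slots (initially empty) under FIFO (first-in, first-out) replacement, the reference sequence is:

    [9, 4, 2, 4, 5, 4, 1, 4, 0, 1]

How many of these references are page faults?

9: miss, frames [9]
4: miss, frames [9, 4]
2: miss, frames [9, 4, 2]
4: hit
5: miss, evict 9, frames [4, 2, 5]
4: hit
1: miss, evict 4, frames [2, 5, 1]
4: miss, evict 2, frames [5, 1, 4]
0: miss, evict 5, frames [1, 4, 0]
1: hit
Page faults: 7.

7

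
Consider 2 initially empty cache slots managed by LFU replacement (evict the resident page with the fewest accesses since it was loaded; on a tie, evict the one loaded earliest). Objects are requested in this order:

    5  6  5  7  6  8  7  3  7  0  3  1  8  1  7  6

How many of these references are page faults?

5 -> fault, frames (5)
6 -> fault, frames (5 6)
5 -> hit
7 -> fault, evict 6, frames (5 7)
6 -> fault, evict 7, frames (5 6)
8 -> fault, evict 6, frames (5 8)
7 -> fault, evict 8, frames (5 7)
3 -> fault, evict 7, frames (5 3)
7 -> fault, evict 3, frames (5 7)
0 -> fault, evict 7, frames (5 0)
3 -> fault, evict 0, frames (5 3)
1 -> fault, evict 3, frames (5 1)
8 -> fault, evict 1, frames (5 8)
1 -> fault, evict 8, frames (5 1)
7 -> fault, evict 1, frames (5 7)
6 -> fault, evict 7, frames (5 6)
Page faults: 15.

15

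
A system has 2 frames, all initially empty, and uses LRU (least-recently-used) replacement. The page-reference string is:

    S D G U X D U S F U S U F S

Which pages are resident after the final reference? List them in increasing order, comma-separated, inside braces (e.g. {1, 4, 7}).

S -> fault, frames [S]
D -> fault, frames [S, D]
G -> fault, evict S, frames [D, G]
U -> fault, evict D, frames [G, U]
X -> fault, evict G, frames [U, X]
D -> fault, evict U, frames [X, D]
U -> fault, evict X, frames [D, U]
S -> fault, evict D, frames [U, S]
F -> fault, evict U, frames [S, F]
U -> fault, evict S, frames [F, U]
S -> fault, evict F, frames [U, S]
U -> hit
F -> fault, evict S, frames [U, F]
S -> fault, evict U, frames [F, S]

{F, S}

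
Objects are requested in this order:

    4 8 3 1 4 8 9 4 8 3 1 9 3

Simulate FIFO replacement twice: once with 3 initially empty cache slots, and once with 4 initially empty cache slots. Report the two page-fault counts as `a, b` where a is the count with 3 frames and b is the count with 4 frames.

3 frames: F F F F F F F . . F F . . → 9 faults.
4 frames: F F F F . . F F F F F F . → 10 faults.
10 > 9: adding a frame increased faults — Belady's anomaly.

9, 10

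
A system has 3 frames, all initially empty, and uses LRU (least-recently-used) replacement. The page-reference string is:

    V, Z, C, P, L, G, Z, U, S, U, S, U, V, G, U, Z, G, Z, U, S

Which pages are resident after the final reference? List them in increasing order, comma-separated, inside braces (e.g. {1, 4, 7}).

{S, U, Z}

V -> miss, frames {V}
Z -> miss, frames {V,Z}
C -> miss, frames {V,Z,C}
P -> miss, evict V, frames {Z,C,P}
L -> miss, evict Z, frames {C,P,L}
G -> miss, evict C, frames {P,L,G}
Z -> miss, evict P, frames {L,G,Z}
U -> miss, evict L, frames {G,Z,U}
S -> miss, evict G, frames {Z,U,S}
U -> hit
S -> hit
U -> hit
V -> miss, evict Z, frames {S,U,V}
G -> miss, evict S, frames {U,V,G}
U -> hit
Z -> miss, evict V, frames {G,U,Z}
G -> hit
Z -> hit
U -> hit
S -> miss, evict G, frames {Z,U,S}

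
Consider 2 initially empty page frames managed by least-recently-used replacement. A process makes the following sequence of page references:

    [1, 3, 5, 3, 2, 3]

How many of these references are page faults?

4

1 -> miss, frames [1]
3 -> miss, frames [1, 3]
5 -> miss, evict 1, frames [3, 5]
3 -> hit
2 -> miss, evict 5, frames [3, 2]
3 -> hit
Page faults: 4.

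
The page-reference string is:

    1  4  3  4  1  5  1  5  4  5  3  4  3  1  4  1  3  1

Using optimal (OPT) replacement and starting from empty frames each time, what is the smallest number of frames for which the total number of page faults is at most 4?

f=1: 18 faults
f=2: 9 faults
f=3: 5 faults
f=4: 4 faults
Smallest f with faults ≤ 4 is 4.

4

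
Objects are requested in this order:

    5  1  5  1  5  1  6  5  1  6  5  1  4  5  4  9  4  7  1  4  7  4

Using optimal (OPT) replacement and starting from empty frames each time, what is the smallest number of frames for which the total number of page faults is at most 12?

2

f=1: 22 faults
f=2: 10 faults
f=3: 6 faults
f=4: 6 faults
f=5: 6 faults
f=6: 6 faults
Smallest f with faults ≤ 12 is 2.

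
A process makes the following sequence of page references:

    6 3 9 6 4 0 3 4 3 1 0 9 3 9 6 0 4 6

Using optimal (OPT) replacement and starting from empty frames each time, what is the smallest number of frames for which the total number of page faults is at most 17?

2

f=1: 18 faults
f=2: 12 faults
f=3: 9 faults
f=4: 8 faults
f=5: 7 faults
f=6: 6 faults
Smallest f with faults ≤ 17 is 2.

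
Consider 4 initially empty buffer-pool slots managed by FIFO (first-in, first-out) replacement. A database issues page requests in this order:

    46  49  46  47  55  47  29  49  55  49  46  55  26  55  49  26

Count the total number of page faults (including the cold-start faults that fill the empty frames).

46: fault, frames (46)
49: fault, frames (46 49)
46: hit
47: fault, frames (46 49 47)
55: fault, frames (46 49 47 55)
47: hit
29: fault, evict 46, frames (49 47 55 29)
49: hit
55: hit
49: hit
46: fault, evict 49, frames (47 55 29 46)
55: hit
26: fault, evict 47, frames (55 29 46 26)
55: hit
49: fault, evict 55, frames (29 46 26 49)
26: hit
Page faults: 8.

8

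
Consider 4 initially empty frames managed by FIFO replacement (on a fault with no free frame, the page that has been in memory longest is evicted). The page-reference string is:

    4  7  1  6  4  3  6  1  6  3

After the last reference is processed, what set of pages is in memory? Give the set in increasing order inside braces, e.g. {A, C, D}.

4: miss, frames [4]
7: miss, frames [4, 7]
1: miss, frames [4, 7, 1]
6: miss, frames [4, 7, 1, 6]
4: hit
3: miss, evict 4, frames [7, 1, 6, 3]
6: hit
1: hit
6: hit
3: hit

{1, 3, 6, 7}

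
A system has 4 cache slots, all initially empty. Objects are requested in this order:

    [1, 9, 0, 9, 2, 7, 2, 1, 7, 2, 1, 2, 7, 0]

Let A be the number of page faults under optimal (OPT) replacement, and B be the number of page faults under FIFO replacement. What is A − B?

Under OPT: F F F . F F . . . . . . . . → 5 faults.
Under FIFO: F F F . F F . F . . . . . . → 6 faults.
A − B = 5 − 6 = -1.

-1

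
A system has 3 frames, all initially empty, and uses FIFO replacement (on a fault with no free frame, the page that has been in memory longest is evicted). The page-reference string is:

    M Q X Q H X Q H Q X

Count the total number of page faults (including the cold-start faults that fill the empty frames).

M → fault, frames {M}
Q → fault, frames {M,Q}
X → fault, frames {M,Q,X}
Q → hit
H → fault, evict M, frames {Q,X,H}
X → hit
Q → hit
H → hit
Q → hit
X → hit
Page faults: 4.

4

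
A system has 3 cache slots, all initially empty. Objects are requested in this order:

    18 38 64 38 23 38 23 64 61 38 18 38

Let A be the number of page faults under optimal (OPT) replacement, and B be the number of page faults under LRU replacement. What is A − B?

-1

Under OPT: F F F . F . . . F . F . → 6 faults.
Under LRU: F F F . F . . . F F F . → 7 faults.
A − B = 6 − 7 = -1.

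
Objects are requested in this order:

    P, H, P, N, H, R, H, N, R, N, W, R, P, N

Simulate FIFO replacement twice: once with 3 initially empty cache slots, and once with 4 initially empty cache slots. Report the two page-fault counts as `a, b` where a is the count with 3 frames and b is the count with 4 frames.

3 frames: F F . F . F . . . . F . F F → 7 faults.
4 frames: F F . F . F . . . . F . F . → 6 faults.
6 < 7: adding a frame reduced faults, as is typical.

7, 6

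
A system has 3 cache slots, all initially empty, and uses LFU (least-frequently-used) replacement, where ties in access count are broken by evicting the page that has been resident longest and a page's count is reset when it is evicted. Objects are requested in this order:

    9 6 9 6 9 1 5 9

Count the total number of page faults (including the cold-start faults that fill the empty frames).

9 → fault, frames {9}
6 → fault, frames {9,6}
9 → hit
6 → hit
9 → hit
1 → fault, frames {9,6,1}
5 → fault, evict 1, frames {9,6,5}
9 → hit
Page faults: 4.

4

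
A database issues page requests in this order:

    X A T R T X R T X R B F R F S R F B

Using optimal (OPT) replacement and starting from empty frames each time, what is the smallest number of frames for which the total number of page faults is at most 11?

f=1: 18 faults
f=2: 12 faults
f=3: 8 faults
f=4: 7 faults
f=5: 7 faults
f=6: 7 faults
f=7: 7 faults
Smallest f with faults ≤ 11 is 3.

3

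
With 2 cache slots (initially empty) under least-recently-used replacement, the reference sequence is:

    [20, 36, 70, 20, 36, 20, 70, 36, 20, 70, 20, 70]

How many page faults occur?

20 → miss, frames [20]
36 → miss, frames [20, 36]
70 → miss, evict 20, frames [36, 70]
20 → miss, evict 36, frames [70, 20]
36 → miss, evict 70, frames [20, 36]
20 → hit
70 → miss, evict 36, frames [20, 70]
36 → miss, evict 20, frames [70, 36]
20 → miss, evict 70, frames [36, 20]
70 → miss, evict 36, frames [20, 70]
20 → hit
70 → hit
Page faults: 9.

9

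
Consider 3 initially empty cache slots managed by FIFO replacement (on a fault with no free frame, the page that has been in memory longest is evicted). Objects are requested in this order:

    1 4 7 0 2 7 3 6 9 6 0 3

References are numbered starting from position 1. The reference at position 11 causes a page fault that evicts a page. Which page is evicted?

pos 1: 1: miss, frames [1]
pos 2: 4: miss, frames [1, 4]
pos 3: 7: miss, frames [1, 4, 7]
pos 4: 0: miss, evict 1, frames [4, 7, 0]
pos 5: 2: miss, evict 4, frames [7, 0, 2]
pos 6: 7: hit
pos 7: 3: miss, evict 7, frames [0, 2, 3]
pos 8: 6: miss, evict 0, frames [2, 3, 6]
pos 9: 9: miss, evict 2, frames [3, 6, 9]
pos 10: 6: hit
pos 11: 0: miss, evict 3, frames [6, 9, 0]
At position 11, page 3 is evicted.

3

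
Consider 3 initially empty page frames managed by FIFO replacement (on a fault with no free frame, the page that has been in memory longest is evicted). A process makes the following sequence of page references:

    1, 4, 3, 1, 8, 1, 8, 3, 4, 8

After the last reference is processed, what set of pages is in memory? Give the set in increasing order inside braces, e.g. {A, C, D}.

{1, 4, 8}

1: miss, frames (1)
4: miss, frames (1 4)
3: miss, frames (1 4 3)
1: hit
8: miss, evict 1, frames (4 3 8)
1: miss, evict 4, frames (3 8 1)
8: hit
3: hit
4: miss, evict 3, frames (8 1 4)
8: hit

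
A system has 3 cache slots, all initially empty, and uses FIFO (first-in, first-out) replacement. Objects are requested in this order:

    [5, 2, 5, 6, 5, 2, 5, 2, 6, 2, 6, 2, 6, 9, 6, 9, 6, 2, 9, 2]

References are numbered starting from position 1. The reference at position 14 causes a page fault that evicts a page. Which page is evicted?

5

pos 1: 5 → fault, frames [5]
pos 2: 2 → fault, frames [5, 2]
pos 3: 5 → hit
pos 4: 6 → fault, frames [5, 2, 6]
pos 5: 5 → hit
pos 6: 2 → hit
pos 7: 5 → hit
pos 8: 2 → hit
pos 9: 6 → hit
pos 10: 2 → hit
pos 11: 6 → hit
pos 12: 2 → hit
pos 13: 6 → hit
pos 14: 9 → fault, evict 5, frames [2, 6, 9]
At position 14, page 5 is evicted.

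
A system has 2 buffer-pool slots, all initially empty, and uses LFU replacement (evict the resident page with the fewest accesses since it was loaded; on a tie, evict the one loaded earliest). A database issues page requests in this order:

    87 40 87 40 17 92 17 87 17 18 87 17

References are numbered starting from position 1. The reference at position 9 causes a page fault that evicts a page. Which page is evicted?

pos 1: 87 → miss, frames [87]
pos 2: 40 → miss, frames [87, 40]
pos 3: 87 → hit
pos 4: 40 → hit
pos 5: 17 → miss, evict 87, frames [40, 17]
pos 6: 92 → miss, evict 17, frames [40, 92]
pos 7: 17 → miss, evict 92, frames [40, 17]
pos 8: 87 → miss, evict 17, frames [40, 87]
pos 9: 17 → miss, evict 87, frames [40, 17]
At position 9, page 87 is evicted.

87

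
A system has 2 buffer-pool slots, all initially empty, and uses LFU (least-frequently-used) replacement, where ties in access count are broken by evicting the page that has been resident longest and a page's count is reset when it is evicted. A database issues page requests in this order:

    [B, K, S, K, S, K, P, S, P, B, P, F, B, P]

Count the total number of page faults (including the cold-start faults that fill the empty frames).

11

B → miss, frames {B}
K → miss, frames {B,K}
S → miss, evict B, frames {K,S}
K → hit
S → hit
K → hit
P → miss, evict S, frames {K,P}
S → miss, evict P, frames {K,S}
P → miss, evict S, frames {K,P}
B → miss, evict P, frames {K,B}
P → miss, evict B, frames {K,P}
F → miss, evict P, frames {K,F}
B → miss, evict F, frames {K,B}
P → miss, evict B, frames {K,P}
Page faults: 11.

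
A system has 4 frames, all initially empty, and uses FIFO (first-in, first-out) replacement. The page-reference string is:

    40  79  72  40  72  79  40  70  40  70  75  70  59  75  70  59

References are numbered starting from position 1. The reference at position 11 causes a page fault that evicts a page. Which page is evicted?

pos 1: 40 → miss, frames {40}
pos 2: 79 → miss, frames {40,79}
pos 3: 72 → miss, frames {40,79,72}
pos 4: 40 → hit
pos 5: 72 → hit
pos 6: 79 → hit
pos 7: 40 → hit
pos 8: 70 → miss, frames {40,79,72,70}
pos 9: 40 → hit
pos 10: 70 → hit
pos 11: 75 → miss, evict 40, frames {79,72,70,75}
At position 11, page 40 is evicted.

40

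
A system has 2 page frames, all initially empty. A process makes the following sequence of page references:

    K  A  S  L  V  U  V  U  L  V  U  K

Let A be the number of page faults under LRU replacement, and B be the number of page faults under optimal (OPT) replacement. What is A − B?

1

Under LRU: F F F F F F . . F F F F → 10 faults.
Under OPT: F F F F F F . . F . F F → 9 faults.
A − B = 10 − 9 = 1.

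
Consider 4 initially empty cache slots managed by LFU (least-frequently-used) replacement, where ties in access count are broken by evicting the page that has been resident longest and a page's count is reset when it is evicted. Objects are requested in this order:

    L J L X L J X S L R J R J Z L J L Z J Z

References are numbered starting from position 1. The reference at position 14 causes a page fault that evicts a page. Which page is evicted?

X

pos 1: L → miss, frames [L]
pos 2: J → miss, frames [L, J]
pos 3: L → hit
pos 4: X → miss, frames [L, J, X]
pos 5: L → hit
pos 6: J → hit
pos 7: X → hit
pos 8: S → miss, frames [L, J, X, S]
pos 9: L → hit
pos 10: R → miss, evict S, frames [L, J, X, R]
pos 11: J → hit
pos 12: R → hit
pos 13: J → hit
pos 14: Z → miss, evict X, frames [L, J, R, Z]
At position 14, page X is evicted.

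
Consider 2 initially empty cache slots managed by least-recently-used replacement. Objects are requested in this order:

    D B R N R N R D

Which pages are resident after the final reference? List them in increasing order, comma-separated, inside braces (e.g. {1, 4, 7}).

D -> fault, frames (D)
B -> fault, frames (D B)
R -> fault, evict D, frames (B R)
N -> fault, evict B, frames (R N)
R -> hit
N -> hit
R -> hit
D -> fault, evict N, frames (R D)

{D, R}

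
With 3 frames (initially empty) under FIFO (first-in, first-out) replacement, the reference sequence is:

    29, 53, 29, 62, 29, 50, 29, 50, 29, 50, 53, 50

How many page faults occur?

6

29: miss, frames (29)
53: miss, frames (29 53)
29: hit
62: miss, frames (29 53 62)
29: hit
50: miss, evict 29, frames (53 62 50)
29: miss, evict 53, frames (62 50 29)
50: hit
29: hit
50: hit
53: miss, evict 62, frames (50 29 53)
50: hit
Page faults: 6.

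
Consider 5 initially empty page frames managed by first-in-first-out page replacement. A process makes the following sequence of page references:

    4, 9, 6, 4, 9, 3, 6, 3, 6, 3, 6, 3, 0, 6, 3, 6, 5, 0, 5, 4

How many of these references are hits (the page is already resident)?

13

4 → miss, frames [4]
9 → miss, frames [4, 9]
6 → miss, frames [4, 9, 6]
4 → hit
9 → hit
3 → miss, frames [4, 9, 6, 3]
6 → hit
3 → hit
6 → hit
3 → hit
6 → hit
3 → hit
0 → miss, frames [4, 9, 6, 3, 0]
6 → hit
3 → hit
6 → hit
5 → miss, evict 4, frames [9, 6, 3, 0, 5]
0 → hit
5 → hit
4 → miss, evict 9, frames [6, 3, 0, 5, 4]
Hits: 13.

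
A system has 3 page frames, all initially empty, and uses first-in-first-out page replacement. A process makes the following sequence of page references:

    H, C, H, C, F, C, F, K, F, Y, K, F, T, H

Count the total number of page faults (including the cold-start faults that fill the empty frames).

7

H → fault, frames [H]
C → fault, frames [H, C]
H → hit
C → hit
F → fault, frames [H, C, F]
C → hit
F → hit
K → fault, evict H, frames [C, F, K]
F → hit
Y → fault, evict C, frames [F, K, Y]
K → hit
F → hit
T → fault, evict F, frames [K, Y, T]
H → fault, evict K, frames [Y, T, H]
Page faults: 7.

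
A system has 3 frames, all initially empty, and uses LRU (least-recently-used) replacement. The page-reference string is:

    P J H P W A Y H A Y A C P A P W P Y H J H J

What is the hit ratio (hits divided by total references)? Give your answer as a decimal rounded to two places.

P → fault, frames {P}
J → fault, frames {P,J}
H → fault, frames {P,J,H}
P → hit
W → fault, evict J, frames {H,P,W}
A → fault, evict H, frames {P,W,A}
Y → fault, evict P, frames {W,A,Y}
H → fault, evict W, frames {A,Y,H}
A → hit
Y → hit
A → hit
C → fault, evict H, frames {Y,A,C}
P → fault, evict Y, frames {A,C,P}
A → hit
P → hit
W → fault, evict C, frames {A,P,W}
P → hit
Y → fault, evict A, frames {W,P,Y}
H → fault, evict W, frames {P,Y,H}
J → fault, evict P, frames {Y,H,J}
H → hit
J → hit
Hits: 9 of 22 references → 9/22 = 0.4091.

0.41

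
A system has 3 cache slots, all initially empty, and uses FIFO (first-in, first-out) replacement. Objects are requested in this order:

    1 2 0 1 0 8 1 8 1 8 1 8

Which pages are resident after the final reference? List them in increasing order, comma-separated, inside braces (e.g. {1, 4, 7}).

{0, 1, 8}

1 -> fault, frames {1}
2 -> fault, frames {1,2}
0 -> fault, frames {1,2,0}
1 -> hit
0 -> hit
8 -> fault, evict 1, frames {2,0,8}
1 -> fault, evict 2, frames {0,8,1}
8 -> hit
1 -> hit
8 -> hit
1 -> hit
8 -> hit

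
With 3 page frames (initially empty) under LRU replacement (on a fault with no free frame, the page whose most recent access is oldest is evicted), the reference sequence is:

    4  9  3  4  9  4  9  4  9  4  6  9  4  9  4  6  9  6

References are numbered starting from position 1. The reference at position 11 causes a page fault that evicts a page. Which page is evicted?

pos 1: 4: fault, frames [4]
pos 2: 9: fault, frames [4, 9]
pos 3: 3: fault, frames [4, 9, 3]
pos 4: 4: hit
pos 5: 9: hit
pos 6: 4: hit
pos 7: 9: hit
pos 8: 4: hit
pos 9: 9: hit
pos 10: 4: hit
pos 11: 6: fault, evict 3, frames [9, 4, 6]
At position 11, page 3 is evicted.

3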